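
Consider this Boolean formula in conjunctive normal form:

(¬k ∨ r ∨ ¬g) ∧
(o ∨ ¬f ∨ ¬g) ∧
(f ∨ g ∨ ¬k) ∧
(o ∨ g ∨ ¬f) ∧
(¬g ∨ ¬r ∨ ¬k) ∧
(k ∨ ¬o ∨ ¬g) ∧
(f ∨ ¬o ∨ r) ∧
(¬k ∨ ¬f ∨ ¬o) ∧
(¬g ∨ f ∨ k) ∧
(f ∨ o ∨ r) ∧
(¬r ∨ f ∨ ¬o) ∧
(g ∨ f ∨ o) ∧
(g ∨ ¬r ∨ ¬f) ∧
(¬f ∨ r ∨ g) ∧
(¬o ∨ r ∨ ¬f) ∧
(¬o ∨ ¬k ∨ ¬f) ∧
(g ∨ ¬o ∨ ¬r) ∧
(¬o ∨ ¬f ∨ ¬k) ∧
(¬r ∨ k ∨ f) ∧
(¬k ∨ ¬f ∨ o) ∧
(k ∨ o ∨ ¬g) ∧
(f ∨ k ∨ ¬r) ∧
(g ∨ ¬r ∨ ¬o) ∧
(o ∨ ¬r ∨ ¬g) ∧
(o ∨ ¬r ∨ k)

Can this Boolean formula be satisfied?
No

No, the formula is not satisfiable.

No assignment of truth values to the variables can make all 25 clauses true simultaneously.

The formula is UNSAT (unsatisfiable).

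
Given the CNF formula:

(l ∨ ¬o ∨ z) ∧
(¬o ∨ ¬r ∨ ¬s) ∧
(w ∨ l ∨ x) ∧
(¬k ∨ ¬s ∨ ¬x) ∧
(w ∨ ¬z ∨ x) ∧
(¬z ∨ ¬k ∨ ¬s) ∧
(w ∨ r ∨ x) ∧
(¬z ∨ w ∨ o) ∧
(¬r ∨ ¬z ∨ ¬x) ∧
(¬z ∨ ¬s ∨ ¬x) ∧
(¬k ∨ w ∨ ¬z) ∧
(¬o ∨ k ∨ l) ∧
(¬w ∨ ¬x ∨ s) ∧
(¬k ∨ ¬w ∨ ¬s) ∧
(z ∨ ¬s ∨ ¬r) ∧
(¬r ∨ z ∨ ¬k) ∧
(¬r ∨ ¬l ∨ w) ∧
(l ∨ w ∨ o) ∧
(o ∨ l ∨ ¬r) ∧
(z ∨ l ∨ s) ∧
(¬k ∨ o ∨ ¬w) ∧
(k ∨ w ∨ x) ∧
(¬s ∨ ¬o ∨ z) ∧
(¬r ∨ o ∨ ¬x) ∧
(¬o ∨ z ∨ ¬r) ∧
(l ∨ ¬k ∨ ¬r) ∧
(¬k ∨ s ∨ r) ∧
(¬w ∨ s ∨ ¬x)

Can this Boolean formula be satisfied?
Yes

Yes, the formula is satisfiable.

One satisfying assignment is: s=False, w=False, z=False, x=True, k=False, l=True, o=True, r=False

Verification: With this assignment, all 28 clauses evaluate to true.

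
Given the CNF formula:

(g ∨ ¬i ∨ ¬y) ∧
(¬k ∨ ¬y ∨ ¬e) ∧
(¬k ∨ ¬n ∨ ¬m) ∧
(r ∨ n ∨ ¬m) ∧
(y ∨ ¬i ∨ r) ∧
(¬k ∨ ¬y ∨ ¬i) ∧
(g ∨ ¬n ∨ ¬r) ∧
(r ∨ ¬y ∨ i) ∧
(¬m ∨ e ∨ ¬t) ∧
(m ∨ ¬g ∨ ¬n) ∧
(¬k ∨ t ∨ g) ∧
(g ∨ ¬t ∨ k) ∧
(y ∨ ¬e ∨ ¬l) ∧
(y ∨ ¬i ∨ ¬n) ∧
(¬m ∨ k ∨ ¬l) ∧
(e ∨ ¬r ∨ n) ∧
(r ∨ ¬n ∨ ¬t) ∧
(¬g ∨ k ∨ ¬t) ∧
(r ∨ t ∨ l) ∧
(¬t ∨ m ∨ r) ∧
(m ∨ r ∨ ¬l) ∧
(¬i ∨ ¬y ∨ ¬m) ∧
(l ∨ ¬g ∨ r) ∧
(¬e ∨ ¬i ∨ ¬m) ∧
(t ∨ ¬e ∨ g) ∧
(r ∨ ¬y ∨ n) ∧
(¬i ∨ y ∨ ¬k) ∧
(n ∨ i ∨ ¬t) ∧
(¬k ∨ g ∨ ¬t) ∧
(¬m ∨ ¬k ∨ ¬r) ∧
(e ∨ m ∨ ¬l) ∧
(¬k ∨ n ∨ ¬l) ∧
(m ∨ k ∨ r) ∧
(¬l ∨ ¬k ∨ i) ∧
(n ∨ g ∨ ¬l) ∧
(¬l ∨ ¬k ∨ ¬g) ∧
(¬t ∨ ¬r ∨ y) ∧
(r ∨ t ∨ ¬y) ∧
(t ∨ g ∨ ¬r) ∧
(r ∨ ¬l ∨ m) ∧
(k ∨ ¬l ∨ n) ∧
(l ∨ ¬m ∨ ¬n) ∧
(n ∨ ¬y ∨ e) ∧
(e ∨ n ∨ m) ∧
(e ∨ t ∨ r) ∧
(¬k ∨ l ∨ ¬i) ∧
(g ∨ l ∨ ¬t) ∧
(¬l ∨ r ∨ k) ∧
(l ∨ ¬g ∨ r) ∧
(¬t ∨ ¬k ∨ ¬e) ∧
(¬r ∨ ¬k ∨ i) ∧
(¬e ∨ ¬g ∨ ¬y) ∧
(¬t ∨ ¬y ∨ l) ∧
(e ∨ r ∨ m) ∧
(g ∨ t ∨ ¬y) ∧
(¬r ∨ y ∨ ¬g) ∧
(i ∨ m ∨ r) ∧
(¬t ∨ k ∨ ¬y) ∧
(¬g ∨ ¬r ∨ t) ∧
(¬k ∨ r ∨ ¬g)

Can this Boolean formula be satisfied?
No

No, the formula is not satisfiable.

No assignment of truth values to the variables can make all 60 clauses true simultaneously.

The formula is UNSAT (unsatisfiable).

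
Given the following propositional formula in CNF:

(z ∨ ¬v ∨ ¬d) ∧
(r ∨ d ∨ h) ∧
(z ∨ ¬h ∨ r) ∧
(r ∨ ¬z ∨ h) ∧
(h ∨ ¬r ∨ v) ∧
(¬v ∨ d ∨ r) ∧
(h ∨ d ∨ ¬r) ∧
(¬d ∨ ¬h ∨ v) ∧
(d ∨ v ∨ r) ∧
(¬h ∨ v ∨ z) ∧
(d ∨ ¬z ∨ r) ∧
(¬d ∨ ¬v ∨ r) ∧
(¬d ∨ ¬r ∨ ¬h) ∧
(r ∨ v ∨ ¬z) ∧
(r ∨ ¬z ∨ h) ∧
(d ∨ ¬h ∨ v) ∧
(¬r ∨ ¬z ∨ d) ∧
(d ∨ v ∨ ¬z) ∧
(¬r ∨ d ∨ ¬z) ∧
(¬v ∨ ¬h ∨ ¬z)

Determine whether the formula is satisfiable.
Yes

Yes, the formula is satisfiable.

One satisfying assignment is: z=False, h=False, d=True, v=False, r=False

Verification: With this assignment, all 20 clauses evaluate to true.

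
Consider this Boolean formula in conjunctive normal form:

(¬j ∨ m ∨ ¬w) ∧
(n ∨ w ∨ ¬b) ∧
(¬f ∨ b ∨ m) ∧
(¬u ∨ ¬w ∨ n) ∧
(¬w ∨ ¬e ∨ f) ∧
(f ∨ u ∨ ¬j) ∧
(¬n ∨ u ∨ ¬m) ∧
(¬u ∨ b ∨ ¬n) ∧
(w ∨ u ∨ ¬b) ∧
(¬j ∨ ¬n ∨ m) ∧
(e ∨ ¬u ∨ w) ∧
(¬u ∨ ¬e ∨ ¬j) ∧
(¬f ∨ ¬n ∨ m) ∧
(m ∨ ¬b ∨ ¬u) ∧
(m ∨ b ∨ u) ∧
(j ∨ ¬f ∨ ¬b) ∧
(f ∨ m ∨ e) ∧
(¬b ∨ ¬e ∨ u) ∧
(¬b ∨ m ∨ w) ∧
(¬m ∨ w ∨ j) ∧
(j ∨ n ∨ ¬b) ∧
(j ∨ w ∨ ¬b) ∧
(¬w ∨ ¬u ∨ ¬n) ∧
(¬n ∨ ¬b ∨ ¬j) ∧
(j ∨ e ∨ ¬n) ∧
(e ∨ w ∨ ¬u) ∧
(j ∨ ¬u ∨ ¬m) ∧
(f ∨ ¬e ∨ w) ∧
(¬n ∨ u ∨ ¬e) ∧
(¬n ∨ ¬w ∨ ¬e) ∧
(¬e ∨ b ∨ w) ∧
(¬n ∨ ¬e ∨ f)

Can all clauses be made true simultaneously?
Yes

Yes, the formula is satisfiable.

One satisfying assignment is: n=False, b=False, j=False, u=False, f=False, w=True, e=False, m=True

Verification: With this assignment, all 32 clauses evaluate to true.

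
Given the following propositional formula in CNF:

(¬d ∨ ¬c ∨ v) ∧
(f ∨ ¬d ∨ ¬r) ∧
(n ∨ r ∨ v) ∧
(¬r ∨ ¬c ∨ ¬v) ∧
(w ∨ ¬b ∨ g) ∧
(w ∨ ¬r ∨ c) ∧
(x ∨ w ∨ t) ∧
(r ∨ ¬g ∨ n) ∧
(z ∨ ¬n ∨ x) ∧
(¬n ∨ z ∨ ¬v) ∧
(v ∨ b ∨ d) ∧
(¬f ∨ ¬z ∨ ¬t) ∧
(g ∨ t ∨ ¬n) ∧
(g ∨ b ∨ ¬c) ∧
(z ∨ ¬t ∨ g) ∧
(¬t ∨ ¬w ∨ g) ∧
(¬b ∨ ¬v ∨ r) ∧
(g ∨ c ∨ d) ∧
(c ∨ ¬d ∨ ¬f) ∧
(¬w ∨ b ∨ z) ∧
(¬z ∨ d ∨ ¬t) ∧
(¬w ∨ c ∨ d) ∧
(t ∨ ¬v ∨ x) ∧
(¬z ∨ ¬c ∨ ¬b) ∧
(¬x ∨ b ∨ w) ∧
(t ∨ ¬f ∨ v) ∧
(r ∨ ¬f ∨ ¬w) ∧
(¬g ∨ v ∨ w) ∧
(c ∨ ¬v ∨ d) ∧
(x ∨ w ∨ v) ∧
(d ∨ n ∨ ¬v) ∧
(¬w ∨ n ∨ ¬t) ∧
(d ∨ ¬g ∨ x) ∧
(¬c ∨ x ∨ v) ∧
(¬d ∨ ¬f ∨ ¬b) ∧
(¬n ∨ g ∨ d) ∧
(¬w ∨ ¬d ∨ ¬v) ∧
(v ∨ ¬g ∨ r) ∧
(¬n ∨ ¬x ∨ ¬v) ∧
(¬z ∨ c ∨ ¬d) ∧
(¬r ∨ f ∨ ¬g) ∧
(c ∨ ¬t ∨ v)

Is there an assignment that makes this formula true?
Yes

Yes, the formula is satisfiable.

One satisfying assignment is: g=False, z=False, b=True, v=False, n=False, r=True, d=False, t=False, x=True, c=True, w=True, f=False

Verification: With this assignment, all 42 clauses evaluate to true.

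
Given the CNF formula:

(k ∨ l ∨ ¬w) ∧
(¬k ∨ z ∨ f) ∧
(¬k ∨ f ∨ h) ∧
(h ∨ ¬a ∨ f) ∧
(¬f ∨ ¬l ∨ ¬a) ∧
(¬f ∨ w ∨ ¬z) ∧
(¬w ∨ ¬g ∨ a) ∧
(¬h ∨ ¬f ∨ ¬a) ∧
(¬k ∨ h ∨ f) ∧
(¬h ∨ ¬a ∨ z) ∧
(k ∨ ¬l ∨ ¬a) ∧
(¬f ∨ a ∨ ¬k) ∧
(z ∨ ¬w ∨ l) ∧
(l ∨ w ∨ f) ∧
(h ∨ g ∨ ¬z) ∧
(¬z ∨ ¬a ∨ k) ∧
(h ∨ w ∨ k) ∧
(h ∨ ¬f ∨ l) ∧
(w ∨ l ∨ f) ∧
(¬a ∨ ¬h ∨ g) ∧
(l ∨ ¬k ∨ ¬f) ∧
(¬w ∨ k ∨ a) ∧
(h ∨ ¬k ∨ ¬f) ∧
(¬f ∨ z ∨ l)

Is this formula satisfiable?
Yes

Yes, the formula is satisfiable.

One satisfying assignment is: f=False, a=False, w=True, h=True, g=False, z=True, l=False, k=True

Verification: With this assignment, all 24 clauses evaluate to true.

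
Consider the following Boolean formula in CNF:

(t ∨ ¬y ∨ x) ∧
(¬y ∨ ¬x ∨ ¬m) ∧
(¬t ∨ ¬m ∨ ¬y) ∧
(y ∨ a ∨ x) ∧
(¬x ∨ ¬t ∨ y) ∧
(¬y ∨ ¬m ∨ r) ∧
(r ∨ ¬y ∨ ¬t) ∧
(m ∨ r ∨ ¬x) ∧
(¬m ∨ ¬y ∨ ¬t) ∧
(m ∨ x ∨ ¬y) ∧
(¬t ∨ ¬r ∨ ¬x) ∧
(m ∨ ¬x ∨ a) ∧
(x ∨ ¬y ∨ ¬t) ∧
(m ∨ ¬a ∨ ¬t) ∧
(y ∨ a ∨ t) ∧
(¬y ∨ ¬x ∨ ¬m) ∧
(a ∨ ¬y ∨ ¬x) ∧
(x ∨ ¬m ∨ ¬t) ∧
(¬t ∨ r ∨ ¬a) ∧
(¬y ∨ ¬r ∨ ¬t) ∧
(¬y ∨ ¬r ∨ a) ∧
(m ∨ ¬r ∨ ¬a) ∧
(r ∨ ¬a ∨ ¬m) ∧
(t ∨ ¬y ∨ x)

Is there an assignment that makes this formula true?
Yes

Yes, the formula is satisfiable.

One satisfying assignment is: m=False, y=False, x=False, r=False, t=False, a=True

Verification: With this assignment, all 24 clauses evaluate to true.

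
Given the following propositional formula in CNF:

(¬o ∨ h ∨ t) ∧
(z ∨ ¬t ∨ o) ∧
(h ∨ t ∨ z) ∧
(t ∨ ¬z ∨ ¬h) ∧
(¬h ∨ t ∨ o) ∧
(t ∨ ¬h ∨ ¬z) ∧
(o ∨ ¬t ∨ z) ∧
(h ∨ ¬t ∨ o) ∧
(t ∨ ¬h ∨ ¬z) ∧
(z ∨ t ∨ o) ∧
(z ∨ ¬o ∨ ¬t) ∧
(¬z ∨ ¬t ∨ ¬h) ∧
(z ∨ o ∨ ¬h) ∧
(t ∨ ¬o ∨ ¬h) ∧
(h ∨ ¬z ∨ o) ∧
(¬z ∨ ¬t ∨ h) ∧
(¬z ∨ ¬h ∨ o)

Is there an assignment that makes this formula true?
No

No, the formula is not satisfiable.

No assignment of truth values to the variables can make all 17 clauses true simultaneously.

The formula is UNSAT (unsatisfiable).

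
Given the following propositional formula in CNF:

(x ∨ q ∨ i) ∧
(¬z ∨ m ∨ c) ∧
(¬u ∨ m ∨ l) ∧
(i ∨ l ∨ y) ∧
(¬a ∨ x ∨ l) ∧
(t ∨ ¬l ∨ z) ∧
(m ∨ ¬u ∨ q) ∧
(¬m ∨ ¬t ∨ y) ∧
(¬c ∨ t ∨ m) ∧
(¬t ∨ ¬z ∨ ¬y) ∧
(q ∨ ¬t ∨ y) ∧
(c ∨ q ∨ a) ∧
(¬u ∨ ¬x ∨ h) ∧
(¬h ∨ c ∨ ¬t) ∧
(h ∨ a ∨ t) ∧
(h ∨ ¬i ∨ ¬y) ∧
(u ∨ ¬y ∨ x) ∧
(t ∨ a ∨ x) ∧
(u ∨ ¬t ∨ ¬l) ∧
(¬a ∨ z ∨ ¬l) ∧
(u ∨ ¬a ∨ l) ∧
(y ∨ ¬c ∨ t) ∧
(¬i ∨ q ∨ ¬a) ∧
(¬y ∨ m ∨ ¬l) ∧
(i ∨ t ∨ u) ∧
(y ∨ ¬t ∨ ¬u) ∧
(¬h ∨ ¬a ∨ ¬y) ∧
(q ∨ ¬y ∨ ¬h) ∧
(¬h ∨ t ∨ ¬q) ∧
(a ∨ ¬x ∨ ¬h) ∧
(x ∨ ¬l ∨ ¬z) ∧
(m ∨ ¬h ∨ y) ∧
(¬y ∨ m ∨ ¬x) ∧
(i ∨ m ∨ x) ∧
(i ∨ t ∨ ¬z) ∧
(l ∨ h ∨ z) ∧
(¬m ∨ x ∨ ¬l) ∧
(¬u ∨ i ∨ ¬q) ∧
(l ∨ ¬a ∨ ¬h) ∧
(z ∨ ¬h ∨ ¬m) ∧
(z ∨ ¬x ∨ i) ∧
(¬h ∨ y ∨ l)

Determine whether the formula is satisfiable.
Yes

Yes, the formula is satisfiable.

One satisfying assignment is: i=True, h=False, c=True, l=False, m=False, x=False, t=True, z=True, q=True, a=False, u=False, y=False

Verification: With this assignment, all 42 clauses evaluate to true.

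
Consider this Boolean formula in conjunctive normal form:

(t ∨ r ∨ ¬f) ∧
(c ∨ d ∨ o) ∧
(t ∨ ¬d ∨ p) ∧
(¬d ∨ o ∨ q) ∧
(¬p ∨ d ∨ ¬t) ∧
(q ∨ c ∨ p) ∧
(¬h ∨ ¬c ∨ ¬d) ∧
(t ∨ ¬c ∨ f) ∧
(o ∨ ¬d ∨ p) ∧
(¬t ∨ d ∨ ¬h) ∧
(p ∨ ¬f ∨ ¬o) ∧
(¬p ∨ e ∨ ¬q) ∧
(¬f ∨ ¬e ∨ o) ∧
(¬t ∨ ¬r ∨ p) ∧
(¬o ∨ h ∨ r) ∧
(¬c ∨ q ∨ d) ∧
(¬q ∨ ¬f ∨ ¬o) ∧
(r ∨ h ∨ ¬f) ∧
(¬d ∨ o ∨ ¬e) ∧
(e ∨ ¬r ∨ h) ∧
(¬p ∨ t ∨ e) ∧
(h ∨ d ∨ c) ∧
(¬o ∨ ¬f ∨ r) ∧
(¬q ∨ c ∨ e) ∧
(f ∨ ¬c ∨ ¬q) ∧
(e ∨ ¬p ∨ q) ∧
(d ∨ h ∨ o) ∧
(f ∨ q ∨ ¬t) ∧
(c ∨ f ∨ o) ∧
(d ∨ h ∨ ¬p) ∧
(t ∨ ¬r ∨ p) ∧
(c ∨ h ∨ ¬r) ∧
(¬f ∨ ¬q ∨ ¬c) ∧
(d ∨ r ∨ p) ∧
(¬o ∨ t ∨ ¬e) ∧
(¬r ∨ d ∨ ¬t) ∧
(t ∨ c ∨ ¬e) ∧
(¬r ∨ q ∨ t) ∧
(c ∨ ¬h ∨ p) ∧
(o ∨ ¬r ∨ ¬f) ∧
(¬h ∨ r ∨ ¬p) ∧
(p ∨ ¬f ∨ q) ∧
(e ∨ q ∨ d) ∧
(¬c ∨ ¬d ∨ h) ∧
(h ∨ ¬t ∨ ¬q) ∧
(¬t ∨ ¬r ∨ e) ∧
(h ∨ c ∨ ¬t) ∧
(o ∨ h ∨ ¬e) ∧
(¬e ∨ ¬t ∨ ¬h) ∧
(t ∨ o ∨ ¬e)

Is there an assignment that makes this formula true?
No

No, the formula is not satisfiable.

No assignment of truth values to the variables can make all 50 clauses true simultaneously.

The formula is UNSAT (unsatisfiable).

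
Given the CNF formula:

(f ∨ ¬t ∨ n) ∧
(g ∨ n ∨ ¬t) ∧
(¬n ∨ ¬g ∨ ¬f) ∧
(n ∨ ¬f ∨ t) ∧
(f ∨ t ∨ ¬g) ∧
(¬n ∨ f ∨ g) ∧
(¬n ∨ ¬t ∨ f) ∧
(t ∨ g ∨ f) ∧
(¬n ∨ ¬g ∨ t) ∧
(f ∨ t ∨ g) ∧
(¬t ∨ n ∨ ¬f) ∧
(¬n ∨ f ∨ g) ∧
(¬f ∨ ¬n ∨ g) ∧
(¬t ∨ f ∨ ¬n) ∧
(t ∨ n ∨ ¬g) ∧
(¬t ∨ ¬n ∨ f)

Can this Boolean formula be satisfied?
No

No, the formula is not satisfiable.

No assignment of truth values to the variables can make all 16 clauses true simultaneously.

The formula is UNSAT (unsatisfiable).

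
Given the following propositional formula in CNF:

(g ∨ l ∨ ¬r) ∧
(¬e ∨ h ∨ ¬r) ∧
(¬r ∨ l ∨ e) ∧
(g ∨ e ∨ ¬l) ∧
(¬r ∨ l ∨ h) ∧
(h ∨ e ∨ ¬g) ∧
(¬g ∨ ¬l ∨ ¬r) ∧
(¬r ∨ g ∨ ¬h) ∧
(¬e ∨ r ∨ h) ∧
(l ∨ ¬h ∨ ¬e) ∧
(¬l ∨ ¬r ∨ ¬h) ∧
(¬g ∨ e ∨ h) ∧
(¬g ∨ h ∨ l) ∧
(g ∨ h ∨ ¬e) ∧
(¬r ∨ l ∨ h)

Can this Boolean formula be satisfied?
Yes

Yes, the formula is satisfiable.

One satisfying assignment is: r=False, l=False, e=False, g=False, h=False

Verification: With this assignment, all 15 clauses evaluate to true.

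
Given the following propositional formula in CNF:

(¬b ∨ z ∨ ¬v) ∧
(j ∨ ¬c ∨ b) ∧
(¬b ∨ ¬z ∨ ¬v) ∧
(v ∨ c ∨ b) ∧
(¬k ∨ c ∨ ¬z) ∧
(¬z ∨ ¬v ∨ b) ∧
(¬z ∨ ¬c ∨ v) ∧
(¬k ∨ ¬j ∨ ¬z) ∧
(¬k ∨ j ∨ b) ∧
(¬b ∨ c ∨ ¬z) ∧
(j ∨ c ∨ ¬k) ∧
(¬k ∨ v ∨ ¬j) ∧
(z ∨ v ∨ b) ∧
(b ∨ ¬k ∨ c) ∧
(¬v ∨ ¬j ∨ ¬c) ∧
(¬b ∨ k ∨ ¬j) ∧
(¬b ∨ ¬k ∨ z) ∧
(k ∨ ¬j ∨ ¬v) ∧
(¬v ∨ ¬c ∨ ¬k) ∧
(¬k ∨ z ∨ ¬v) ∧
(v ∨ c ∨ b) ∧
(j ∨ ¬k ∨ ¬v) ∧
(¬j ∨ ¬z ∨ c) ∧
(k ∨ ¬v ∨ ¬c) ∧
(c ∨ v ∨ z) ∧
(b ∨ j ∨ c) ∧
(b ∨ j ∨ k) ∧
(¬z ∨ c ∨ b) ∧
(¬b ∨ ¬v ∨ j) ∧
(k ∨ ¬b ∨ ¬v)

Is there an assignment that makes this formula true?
Yes

Yes, the formula is satisfiable.

One satisfying assignment is: v=False, c=True, b=True, z=False, k=False, j=False

Verification: With this assignment, all 30 clauses evaluate to true.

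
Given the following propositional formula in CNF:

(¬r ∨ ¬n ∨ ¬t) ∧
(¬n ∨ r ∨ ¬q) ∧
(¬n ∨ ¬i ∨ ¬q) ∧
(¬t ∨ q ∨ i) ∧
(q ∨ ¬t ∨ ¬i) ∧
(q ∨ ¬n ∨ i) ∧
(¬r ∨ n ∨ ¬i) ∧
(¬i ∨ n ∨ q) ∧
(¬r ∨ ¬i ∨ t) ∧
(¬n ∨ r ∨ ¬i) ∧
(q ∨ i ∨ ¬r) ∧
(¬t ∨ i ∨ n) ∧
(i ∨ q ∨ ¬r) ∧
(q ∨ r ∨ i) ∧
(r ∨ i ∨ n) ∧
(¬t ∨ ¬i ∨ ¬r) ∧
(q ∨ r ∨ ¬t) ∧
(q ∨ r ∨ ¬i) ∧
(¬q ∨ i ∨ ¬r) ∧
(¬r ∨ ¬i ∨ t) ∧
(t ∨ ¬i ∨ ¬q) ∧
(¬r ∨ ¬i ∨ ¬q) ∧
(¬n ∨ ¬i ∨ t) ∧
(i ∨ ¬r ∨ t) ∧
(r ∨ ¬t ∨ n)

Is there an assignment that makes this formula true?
No

No, the formula is not satisfiable.

No assignment of truth values to the variables can make all 25 clauses true simultaneously.

The formula is UNSAT (unsatisfiable).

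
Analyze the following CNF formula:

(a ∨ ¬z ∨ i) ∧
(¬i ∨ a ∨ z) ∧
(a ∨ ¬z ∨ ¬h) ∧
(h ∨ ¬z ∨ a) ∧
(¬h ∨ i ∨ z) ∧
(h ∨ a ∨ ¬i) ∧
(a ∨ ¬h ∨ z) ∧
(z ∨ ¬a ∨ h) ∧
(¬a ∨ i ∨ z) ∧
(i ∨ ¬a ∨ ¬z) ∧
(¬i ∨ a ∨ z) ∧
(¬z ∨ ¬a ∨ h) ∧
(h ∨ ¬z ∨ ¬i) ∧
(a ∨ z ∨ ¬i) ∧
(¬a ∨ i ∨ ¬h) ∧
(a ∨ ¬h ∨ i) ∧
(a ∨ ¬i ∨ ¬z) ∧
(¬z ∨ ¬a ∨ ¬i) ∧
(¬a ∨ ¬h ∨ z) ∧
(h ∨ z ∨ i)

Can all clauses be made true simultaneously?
No

No, the formula is not satisfiable.

No assignment of truth values to the variables can make all 20 clauses true simultaneously.

The formula is UNSAT (unsatisfiable).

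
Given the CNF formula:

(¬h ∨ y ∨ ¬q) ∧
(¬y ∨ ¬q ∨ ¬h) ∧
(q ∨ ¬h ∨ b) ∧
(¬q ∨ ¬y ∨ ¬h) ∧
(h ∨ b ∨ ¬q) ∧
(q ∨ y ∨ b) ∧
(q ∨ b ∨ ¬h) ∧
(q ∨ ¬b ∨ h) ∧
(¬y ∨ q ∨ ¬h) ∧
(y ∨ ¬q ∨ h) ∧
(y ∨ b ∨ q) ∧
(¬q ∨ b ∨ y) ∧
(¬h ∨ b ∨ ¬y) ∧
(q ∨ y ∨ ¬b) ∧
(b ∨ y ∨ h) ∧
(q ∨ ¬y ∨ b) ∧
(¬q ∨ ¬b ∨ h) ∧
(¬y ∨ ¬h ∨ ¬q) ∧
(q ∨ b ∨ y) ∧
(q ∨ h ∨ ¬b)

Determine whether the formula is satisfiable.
No

No, the formula is not satisfiable.

No assignment of truth values to the variables can make all 20 clauses true simultaneously.

The formula is UNSAT (unsatisfiable).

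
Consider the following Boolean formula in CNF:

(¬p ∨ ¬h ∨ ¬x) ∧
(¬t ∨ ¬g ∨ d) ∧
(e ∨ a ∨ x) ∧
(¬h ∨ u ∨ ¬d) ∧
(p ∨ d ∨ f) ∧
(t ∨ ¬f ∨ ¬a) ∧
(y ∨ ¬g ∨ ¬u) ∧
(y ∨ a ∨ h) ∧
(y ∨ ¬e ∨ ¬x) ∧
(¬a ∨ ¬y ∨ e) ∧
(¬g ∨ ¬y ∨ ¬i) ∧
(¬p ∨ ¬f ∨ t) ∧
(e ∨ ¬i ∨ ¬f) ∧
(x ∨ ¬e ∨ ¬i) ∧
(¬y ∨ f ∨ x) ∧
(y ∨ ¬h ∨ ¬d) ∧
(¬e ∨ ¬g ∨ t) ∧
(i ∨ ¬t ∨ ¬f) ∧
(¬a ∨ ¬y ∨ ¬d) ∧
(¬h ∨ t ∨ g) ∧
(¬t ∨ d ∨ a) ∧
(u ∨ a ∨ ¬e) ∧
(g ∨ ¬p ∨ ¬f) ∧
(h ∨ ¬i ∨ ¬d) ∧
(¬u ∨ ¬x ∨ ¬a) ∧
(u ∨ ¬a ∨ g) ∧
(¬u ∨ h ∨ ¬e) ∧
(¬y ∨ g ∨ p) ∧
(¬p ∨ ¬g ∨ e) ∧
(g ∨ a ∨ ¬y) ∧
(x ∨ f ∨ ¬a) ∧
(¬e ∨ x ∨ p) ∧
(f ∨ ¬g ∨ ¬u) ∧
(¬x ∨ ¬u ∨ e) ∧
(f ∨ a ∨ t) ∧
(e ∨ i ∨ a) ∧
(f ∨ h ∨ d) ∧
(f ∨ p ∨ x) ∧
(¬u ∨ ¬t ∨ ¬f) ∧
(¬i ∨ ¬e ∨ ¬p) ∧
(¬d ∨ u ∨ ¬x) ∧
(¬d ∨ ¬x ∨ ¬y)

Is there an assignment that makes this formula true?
No

No, the formula is not satisfiable.

No assignment of truth values to the variables can make all 42 clauses true simultaneously.

The formula is UNSAT (unsatisfiable).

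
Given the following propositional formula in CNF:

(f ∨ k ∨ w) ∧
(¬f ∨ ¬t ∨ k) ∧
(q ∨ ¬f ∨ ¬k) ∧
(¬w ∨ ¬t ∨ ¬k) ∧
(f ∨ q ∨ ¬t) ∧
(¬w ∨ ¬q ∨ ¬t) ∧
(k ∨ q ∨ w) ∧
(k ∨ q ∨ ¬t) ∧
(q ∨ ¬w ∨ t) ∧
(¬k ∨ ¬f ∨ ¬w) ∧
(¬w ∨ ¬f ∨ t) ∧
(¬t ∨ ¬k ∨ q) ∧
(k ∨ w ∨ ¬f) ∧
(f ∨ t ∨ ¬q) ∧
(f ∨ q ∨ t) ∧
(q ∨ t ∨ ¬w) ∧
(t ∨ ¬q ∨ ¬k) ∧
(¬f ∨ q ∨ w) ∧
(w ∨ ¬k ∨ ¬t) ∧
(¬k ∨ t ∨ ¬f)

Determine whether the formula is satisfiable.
No

No, the formula is not satisfiable.

No assignment of truth values to the variables can make all 20 clauses true simultaneously.

The formula is UNSAT (unsatisfiable).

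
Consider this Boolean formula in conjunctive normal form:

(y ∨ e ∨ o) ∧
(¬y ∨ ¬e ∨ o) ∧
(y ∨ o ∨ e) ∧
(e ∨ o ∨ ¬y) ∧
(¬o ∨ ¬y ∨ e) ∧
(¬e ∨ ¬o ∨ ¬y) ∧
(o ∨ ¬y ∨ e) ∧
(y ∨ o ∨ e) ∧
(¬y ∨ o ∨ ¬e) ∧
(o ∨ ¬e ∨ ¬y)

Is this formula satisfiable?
Yes

Yes, the formula is satisfiable.

One satisfying assignment is: e=True, y=False, o=False

Verification: With this assignment, all 10 clauses evaluate to true.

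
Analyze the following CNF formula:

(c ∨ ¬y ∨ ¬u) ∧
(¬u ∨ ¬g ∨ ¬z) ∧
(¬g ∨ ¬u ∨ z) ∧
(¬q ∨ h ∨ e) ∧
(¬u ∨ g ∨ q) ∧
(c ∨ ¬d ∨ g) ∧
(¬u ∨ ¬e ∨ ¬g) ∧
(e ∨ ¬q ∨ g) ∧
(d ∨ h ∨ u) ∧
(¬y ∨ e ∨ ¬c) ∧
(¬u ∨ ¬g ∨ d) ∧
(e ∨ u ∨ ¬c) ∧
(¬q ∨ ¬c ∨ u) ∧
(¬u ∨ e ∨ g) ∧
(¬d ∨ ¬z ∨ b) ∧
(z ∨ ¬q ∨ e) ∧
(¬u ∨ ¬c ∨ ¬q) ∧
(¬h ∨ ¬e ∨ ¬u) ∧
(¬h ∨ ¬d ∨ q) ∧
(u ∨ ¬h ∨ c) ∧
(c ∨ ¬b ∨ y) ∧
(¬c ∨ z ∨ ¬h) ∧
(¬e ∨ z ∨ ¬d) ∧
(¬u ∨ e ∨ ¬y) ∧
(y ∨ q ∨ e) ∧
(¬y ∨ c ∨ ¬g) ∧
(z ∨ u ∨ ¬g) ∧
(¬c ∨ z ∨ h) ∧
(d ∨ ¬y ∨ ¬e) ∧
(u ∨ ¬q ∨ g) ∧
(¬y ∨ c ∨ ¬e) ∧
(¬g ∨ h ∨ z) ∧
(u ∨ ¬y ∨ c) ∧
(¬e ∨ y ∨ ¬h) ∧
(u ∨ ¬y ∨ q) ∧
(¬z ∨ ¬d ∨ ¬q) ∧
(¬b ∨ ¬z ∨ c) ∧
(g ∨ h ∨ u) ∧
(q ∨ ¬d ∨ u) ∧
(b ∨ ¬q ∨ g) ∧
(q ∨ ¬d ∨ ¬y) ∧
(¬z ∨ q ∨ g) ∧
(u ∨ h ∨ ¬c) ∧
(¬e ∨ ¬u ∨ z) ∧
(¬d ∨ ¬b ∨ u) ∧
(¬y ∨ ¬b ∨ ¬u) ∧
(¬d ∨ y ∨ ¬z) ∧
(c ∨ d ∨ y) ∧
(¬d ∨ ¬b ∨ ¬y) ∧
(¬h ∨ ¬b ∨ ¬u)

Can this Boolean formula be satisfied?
No

No, the formula is not satisfiable.

No assignment of truth values to the variables can make all 50 clauses true simultaneously.

The formula is UNSAT (unsatisfiable).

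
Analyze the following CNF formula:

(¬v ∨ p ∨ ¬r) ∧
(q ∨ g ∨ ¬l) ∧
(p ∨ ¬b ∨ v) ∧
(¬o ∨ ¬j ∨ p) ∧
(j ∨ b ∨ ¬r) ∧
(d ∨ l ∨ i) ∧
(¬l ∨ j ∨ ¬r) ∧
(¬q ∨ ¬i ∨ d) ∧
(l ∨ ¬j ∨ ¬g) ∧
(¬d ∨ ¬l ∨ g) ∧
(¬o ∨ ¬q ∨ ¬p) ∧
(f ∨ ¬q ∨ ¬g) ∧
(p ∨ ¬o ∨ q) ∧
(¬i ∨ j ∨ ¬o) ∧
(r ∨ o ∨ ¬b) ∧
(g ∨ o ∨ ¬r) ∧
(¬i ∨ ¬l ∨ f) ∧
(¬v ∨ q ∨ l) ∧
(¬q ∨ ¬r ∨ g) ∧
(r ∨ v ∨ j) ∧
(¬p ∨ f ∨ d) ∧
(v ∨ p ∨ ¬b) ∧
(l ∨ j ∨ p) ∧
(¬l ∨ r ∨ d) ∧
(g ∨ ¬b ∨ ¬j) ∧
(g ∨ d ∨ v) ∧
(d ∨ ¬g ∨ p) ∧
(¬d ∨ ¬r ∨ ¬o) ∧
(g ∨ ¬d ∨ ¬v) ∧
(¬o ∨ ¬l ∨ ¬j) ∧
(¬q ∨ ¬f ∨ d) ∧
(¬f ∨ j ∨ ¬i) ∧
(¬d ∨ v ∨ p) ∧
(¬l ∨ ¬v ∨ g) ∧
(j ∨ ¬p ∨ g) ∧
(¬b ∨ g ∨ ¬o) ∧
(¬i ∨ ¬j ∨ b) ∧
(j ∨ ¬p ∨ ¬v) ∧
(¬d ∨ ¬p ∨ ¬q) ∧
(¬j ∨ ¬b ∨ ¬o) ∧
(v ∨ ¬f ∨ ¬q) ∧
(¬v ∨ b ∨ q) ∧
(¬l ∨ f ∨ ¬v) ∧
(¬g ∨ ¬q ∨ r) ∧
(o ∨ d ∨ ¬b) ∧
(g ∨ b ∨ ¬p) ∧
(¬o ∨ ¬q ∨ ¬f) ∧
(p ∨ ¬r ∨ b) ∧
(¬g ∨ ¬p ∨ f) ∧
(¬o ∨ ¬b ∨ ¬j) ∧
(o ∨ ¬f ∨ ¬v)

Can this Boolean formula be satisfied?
Yes

Yes, the formula is satisfiable.

One satisfying assignment is: v=False, o=False, r=False, f=True, q=False, g=True, p=True, b=False, d=True, i=False, l=True, j=True

Verification: With this assignment, all 51 clauses evaluate to true.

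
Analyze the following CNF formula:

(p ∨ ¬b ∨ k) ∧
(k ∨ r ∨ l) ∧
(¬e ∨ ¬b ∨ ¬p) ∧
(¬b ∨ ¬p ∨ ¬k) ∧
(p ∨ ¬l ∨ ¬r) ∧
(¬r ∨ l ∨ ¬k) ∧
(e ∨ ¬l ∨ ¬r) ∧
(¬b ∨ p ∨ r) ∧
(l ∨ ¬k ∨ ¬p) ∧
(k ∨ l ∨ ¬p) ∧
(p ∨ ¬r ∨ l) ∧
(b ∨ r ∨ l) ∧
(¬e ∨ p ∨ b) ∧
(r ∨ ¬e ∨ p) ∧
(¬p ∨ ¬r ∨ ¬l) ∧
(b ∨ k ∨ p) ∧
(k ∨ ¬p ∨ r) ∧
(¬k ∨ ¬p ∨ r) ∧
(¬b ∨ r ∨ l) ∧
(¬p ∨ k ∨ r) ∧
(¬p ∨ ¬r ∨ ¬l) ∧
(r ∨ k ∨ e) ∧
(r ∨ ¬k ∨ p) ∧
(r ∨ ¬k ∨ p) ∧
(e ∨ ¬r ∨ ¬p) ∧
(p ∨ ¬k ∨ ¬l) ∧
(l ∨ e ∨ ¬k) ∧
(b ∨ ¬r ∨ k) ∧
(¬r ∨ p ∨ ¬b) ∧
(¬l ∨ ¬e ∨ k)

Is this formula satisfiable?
No

No, the formula is not satisfiable.

No assignment of truth values to the variables can make all 30 clauses true simultaneously.

The formula is UNSAT (unsatisfiable).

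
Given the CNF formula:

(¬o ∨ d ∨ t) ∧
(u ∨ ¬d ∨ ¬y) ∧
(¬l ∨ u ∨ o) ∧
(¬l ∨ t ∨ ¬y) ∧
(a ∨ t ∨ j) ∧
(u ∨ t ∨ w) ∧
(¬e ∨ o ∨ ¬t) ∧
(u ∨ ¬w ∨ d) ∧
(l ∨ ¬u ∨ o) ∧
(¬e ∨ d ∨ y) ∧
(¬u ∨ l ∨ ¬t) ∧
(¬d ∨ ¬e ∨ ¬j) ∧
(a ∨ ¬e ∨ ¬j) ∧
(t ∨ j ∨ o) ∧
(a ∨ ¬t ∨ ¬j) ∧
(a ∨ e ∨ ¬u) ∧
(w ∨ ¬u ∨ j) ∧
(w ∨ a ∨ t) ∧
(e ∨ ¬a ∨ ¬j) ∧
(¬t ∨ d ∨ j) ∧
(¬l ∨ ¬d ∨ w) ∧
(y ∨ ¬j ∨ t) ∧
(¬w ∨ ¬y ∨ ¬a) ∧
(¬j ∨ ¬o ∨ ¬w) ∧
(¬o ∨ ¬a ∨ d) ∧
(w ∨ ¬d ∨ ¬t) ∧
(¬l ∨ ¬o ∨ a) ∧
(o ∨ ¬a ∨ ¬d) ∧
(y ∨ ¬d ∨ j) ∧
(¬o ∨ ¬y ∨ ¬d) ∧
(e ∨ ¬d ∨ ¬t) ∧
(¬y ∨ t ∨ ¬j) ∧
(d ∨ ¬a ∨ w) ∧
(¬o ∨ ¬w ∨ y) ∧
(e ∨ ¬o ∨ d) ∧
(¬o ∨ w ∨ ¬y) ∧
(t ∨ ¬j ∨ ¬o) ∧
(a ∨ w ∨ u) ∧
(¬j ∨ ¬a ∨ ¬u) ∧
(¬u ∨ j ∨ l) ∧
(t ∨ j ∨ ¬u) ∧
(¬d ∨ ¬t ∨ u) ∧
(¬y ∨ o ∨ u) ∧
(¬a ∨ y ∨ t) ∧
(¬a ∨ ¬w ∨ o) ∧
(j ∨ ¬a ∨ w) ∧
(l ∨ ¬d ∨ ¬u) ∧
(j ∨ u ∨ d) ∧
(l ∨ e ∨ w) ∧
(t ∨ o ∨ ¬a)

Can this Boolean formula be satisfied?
No

No, the formula is not satisfiable.

No assignment of truth values to the variables can make all 50 clauses true simultaneously.

The formula is UNSAT (unsatisfiable).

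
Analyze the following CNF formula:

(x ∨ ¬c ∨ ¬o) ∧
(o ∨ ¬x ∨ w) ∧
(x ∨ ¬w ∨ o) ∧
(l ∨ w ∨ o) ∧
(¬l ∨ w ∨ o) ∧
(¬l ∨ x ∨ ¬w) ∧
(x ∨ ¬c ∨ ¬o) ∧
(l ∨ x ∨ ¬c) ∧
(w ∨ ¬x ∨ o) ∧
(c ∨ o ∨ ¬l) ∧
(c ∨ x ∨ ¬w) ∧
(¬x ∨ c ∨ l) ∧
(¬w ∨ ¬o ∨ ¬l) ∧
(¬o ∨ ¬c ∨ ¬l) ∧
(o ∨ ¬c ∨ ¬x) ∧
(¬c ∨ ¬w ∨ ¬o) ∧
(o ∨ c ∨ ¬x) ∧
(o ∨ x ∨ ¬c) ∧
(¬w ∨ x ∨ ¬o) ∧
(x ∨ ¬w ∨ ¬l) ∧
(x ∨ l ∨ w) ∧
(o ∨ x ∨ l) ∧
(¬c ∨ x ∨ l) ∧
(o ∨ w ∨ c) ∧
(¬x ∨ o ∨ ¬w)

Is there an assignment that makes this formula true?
Yes

Yes, the formula is satisfiable.

One satisfying assignment is: w=False, c=False, o=True, x=True, l=True

Verification: With this assignment, all 25 clauses evaluate to true.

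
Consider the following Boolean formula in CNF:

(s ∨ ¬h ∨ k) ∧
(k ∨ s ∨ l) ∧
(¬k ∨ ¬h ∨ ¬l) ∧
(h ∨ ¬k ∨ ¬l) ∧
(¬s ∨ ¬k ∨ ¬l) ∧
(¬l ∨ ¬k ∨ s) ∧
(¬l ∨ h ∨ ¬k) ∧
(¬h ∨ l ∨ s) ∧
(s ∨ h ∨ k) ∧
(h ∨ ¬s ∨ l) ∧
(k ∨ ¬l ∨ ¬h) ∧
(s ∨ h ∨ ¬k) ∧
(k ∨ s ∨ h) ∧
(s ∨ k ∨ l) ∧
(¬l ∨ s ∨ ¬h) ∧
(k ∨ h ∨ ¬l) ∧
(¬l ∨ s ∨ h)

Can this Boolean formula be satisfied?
Yes

Yes, the formula is satisfiable.

One satisfying assignment is: k=False, s=True, h=True, l=False

Verification: With this assignment, all 17 clauses evaluate to true.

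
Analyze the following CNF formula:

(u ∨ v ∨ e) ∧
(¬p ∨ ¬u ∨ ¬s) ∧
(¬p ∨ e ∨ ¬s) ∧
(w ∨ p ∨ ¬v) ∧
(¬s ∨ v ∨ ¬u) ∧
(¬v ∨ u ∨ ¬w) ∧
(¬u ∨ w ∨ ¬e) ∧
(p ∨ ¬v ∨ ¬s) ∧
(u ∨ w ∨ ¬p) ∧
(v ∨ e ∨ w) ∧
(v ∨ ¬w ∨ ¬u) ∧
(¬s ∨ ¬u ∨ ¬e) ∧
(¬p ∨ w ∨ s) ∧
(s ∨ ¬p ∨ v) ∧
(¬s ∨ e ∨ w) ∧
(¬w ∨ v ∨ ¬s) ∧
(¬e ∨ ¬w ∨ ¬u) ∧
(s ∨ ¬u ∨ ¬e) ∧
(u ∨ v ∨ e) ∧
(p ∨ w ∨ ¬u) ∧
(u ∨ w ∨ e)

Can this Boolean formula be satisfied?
Yes

Yes, the formula is satisfiable.

One satisfying assignment is: s=False, e=True, v=False, w=False, p=False, u=False

Verification: With this assignment, all 21 clauses evaluate to true.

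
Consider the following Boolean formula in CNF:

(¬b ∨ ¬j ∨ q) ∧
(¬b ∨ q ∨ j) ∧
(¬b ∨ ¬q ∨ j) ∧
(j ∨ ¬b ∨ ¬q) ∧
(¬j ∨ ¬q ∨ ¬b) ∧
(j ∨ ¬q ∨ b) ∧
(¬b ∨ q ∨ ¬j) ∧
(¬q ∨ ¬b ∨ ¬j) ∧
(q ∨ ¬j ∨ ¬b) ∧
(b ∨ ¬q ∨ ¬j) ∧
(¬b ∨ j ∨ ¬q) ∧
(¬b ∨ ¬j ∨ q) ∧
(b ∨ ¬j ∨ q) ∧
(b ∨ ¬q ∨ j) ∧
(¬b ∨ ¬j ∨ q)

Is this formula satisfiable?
Yes

Yes, the formula is satisfiable.

One satisfying assignment is: j=False, b=False, q=False

Verification: With this assignment, all 15 clauses evaluate to true.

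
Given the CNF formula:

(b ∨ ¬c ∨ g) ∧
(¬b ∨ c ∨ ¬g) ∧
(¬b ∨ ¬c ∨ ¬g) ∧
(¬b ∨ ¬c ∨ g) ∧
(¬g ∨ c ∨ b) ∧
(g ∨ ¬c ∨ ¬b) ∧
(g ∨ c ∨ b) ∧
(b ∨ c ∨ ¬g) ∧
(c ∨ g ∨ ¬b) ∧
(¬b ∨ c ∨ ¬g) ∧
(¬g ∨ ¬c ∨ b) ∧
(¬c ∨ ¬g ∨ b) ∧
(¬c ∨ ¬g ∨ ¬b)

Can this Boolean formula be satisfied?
No

No, the formula is not satisfiable.

No assignment of truth values to the variables can make all 13 clauses true simultaneously.

The formula is UNSAT (unsatisfiable).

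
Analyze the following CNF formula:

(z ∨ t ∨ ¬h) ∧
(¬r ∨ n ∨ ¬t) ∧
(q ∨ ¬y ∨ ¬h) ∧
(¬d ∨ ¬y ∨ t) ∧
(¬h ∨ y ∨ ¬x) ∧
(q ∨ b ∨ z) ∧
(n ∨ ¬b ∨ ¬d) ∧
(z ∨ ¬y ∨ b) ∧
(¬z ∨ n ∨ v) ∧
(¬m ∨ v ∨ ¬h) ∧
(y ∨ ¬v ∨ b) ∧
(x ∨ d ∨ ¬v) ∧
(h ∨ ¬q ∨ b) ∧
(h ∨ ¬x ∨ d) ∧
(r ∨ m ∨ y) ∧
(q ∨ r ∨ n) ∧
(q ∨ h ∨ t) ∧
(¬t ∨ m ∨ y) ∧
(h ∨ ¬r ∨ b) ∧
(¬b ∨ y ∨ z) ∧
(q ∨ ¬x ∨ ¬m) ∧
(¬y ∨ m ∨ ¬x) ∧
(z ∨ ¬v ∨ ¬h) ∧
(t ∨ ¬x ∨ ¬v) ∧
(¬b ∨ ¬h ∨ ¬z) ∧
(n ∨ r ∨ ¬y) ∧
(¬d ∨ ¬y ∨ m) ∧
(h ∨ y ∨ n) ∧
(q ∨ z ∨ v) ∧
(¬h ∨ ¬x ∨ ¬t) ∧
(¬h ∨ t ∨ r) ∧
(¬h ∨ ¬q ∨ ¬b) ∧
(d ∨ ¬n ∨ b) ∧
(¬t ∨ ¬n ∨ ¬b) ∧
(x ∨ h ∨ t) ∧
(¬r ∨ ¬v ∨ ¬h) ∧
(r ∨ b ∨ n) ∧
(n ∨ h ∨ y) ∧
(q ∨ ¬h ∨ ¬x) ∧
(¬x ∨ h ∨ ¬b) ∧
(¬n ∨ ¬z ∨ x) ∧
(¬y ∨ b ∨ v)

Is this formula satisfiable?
No

No, the formula is not satisfiable.

No assignment of truth values to the variables can make all 42 clauses true simultaneously.

The formula is UNSAT (unsatisfiable).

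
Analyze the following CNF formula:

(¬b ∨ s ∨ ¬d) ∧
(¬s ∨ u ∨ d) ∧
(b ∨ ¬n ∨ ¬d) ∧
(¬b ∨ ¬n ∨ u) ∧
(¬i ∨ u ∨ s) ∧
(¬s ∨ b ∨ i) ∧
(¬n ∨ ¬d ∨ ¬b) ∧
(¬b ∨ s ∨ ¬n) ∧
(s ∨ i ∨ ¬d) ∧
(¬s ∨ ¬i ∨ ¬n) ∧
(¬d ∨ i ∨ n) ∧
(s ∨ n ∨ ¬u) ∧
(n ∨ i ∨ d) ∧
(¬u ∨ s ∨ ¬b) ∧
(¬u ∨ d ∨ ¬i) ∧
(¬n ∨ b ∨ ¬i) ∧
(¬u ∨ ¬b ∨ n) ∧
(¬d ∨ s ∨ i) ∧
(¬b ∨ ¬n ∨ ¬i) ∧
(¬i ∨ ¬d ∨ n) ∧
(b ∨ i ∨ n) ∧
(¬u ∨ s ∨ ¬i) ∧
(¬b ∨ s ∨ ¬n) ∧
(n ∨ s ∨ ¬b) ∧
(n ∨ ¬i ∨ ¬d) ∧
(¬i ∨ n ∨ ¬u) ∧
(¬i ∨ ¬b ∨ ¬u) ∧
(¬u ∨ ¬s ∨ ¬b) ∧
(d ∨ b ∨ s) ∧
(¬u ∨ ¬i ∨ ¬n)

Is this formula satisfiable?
No

No, the formula is not satisfiable.

No assignment of truth values to the variables can make all 30 clauses true simultaneously.

The formula is UNSAT (unsatisfiable).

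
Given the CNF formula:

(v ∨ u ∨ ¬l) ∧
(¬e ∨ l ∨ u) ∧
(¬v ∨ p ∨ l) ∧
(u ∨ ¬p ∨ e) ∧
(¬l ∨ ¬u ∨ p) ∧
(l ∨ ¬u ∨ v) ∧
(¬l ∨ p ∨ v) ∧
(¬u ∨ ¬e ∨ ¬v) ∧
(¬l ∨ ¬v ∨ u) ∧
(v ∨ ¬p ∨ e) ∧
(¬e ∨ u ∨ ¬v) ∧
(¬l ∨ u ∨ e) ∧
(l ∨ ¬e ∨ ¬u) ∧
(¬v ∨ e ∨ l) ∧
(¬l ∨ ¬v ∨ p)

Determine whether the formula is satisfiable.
Yes

Yes, the formula is satisfiable.

One satisfying assignment is: v=False, u=False, l=False, e=False, p=False

Verification: With this assignment, all 15 clauses evaluate to true.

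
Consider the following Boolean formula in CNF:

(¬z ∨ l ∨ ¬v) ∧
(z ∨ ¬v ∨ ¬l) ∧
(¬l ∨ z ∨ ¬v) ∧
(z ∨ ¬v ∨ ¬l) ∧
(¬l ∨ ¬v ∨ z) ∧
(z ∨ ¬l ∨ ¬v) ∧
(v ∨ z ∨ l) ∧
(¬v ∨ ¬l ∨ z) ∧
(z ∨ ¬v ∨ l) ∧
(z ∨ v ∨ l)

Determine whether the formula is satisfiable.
Yes

Yes, the formula is satisfiable.

One satisfying assignment is: l=False, z=True, v=False

Verification: With this assignment, all 10 clauses evaluate to true.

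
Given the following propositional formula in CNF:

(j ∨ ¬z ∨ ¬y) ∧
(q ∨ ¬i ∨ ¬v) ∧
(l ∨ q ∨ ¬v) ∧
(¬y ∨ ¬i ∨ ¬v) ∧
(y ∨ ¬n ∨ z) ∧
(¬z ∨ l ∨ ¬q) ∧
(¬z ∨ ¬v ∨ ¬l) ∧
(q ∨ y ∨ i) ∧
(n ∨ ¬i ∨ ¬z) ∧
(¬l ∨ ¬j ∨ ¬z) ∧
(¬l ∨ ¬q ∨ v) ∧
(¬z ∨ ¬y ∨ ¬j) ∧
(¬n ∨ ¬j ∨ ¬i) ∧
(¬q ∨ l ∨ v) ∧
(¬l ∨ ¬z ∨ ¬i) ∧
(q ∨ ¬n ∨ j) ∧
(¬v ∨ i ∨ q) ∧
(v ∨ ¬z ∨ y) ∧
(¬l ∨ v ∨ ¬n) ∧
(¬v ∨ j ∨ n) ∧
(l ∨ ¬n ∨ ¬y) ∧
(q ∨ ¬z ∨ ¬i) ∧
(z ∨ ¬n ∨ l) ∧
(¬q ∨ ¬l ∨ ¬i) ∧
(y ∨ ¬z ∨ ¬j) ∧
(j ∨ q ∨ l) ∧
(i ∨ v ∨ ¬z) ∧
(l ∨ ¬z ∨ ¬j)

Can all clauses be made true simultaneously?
Yes

Yes, the formula is satisfiable.

One satisfying assignment is: n=False, i=False, q=False, v=False, y=True, l=False, j=True, z=False

Verification: With this assignment, all 28 clauses evaluate to true.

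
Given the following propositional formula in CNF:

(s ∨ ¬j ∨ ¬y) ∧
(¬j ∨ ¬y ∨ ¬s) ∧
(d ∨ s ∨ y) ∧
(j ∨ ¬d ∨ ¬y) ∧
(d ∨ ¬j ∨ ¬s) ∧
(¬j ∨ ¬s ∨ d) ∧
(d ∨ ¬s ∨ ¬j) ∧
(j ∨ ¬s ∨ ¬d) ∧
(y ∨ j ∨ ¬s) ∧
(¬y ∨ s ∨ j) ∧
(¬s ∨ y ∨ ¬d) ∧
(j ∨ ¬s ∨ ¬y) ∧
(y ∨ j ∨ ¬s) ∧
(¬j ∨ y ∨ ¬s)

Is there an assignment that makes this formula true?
Yes

Yes, the formula is satisfiable.

One satisfying assignment is: s=False, d=True, j=True, y=False

Verification: With this assignment, all 14 clauses evaluate to true.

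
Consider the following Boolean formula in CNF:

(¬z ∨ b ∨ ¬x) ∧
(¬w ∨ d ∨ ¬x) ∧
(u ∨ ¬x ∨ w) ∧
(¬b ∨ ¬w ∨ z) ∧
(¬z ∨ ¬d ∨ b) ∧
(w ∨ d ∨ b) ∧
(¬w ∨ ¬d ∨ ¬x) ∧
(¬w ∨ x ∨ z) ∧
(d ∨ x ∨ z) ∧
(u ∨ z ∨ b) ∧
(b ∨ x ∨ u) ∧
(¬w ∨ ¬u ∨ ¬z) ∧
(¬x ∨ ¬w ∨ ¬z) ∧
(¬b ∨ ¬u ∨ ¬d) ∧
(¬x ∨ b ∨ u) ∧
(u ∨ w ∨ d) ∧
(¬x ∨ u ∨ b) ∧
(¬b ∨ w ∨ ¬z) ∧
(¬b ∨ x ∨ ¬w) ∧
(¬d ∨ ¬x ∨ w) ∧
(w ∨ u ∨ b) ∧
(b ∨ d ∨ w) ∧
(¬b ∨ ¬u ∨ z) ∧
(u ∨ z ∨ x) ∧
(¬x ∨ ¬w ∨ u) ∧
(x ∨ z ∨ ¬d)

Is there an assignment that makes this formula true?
No

No, the formula is not satisfiable.

No assignment of truth values to the variables can make all 26 clauses true simultaneously.

The formula is UNSAT (unsatisfiable).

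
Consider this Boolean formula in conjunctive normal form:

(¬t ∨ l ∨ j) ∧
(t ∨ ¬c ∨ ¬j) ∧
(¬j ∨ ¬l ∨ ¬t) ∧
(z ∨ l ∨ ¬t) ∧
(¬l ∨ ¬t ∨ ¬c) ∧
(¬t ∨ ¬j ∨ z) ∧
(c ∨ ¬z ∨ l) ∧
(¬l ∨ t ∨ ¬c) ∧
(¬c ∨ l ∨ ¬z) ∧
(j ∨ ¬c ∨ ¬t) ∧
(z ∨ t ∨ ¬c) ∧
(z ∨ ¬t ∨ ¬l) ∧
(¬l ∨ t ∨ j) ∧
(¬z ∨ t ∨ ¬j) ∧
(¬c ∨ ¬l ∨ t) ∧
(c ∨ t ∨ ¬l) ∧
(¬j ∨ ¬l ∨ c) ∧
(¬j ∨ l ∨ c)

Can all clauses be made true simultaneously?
Yes

Yes, the formula is satisfiable.

One satisfying assignment is: j=False, t=False, l=False, c=False, z=False

Verification: With this assignment, all 18 clauses evaluate to true.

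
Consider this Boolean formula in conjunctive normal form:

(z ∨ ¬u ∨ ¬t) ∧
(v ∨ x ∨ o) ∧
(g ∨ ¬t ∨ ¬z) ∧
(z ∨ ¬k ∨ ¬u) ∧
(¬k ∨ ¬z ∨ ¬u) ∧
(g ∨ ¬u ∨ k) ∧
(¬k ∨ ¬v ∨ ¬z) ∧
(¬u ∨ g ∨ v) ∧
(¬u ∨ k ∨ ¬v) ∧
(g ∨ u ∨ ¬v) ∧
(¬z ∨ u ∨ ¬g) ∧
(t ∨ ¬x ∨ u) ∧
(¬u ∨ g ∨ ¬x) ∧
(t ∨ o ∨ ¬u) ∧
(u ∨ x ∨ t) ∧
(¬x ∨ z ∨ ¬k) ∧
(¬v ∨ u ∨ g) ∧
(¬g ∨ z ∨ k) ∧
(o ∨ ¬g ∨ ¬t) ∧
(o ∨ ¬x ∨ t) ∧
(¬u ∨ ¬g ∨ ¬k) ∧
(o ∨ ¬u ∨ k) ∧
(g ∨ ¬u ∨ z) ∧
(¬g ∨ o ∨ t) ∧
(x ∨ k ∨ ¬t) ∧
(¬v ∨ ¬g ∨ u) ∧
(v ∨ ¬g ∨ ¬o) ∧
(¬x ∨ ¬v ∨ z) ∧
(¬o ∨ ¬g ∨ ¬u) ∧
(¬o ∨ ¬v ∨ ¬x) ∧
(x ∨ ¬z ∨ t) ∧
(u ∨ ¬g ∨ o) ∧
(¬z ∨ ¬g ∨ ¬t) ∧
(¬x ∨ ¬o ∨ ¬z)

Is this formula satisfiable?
Yes

Yes, the formula is satisfiable.

One satisfying assignment is: t=True, k=True, o=True, v=False, x=False, z=False, g=False, u=False

Verification: With this assignment, all 34 clauses evaluate to true.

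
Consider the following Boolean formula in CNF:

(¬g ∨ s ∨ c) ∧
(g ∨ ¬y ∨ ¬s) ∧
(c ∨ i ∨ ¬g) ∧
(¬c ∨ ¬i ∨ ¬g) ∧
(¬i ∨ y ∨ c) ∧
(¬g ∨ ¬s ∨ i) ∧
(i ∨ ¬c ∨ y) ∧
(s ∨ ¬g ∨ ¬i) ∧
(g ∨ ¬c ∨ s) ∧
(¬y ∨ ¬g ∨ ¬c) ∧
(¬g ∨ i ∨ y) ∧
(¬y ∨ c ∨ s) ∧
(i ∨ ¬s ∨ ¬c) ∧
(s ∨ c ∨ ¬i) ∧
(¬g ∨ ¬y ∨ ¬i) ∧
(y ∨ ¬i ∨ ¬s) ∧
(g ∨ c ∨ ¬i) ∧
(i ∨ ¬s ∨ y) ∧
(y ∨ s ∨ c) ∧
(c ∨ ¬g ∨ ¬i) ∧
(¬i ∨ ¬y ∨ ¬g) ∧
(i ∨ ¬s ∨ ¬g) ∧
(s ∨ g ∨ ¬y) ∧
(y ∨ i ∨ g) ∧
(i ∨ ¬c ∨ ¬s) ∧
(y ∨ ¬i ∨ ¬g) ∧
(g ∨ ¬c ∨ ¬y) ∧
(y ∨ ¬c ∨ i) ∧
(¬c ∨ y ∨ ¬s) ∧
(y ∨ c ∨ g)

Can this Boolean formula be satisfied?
No

No, the formula is not satisfiable.

No assignment of truth values to the variables can make all 30 clauses true simultaneously.

The formula is UNSAT (unsatisfiable).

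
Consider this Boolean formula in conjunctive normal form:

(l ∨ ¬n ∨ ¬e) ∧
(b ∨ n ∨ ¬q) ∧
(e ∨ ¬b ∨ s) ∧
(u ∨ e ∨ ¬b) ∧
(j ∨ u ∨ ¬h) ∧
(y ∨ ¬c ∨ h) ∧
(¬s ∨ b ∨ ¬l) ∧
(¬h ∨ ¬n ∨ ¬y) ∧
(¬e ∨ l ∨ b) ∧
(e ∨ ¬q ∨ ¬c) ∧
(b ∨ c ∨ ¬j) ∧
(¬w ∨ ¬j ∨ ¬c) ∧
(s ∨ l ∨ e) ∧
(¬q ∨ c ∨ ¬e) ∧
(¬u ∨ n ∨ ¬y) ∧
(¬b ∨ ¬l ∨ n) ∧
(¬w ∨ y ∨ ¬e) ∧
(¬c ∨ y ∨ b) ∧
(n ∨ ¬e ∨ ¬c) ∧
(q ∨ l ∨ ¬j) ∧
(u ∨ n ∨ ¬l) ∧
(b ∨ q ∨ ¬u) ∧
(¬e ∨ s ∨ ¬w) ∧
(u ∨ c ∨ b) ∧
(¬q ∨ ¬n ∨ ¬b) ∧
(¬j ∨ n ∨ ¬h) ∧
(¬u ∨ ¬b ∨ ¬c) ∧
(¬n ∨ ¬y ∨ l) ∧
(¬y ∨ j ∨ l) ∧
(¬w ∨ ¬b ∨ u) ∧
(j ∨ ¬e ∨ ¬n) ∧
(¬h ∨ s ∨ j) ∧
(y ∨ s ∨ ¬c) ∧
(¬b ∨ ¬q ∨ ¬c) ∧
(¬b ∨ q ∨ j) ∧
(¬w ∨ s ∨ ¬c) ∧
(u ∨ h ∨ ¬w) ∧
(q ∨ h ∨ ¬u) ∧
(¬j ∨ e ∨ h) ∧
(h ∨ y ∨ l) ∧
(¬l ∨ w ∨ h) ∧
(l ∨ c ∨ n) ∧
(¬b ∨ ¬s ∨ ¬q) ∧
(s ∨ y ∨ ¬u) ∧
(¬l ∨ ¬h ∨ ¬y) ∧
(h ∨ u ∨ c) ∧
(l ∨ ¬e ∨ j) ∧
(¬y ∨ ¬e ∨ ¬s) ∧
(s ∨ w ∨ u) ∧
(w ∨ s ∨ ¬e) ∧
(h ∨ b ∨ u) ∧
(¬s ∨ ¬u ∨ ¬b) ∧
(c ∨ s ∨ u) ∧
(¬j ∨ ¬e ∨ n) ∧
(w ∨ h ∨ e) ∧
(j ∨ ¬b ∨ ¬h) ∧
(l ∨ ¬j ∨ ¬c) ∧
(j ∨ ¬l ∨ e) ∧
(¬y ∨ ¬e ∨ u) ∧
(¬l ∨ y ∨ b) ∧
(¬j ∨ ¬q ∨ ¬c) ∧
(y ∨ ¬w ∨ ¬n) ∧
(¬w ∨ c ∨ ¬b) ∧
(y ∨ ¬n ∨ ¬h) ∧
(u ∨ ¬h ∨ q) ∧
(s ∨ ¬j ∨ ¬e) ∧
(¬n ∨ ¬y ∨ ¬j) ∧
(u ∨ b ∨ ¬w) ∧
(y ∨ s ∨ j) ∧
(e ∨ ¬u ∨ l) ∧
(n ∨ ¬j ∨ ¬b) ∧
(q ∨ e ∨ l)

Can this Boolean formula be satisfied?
No

No, the formula is not satisfiable.

No assignment of truth values to the variables can make all 72 clauses true simultaneously.

The formula is UNSAT (unsatisfiable).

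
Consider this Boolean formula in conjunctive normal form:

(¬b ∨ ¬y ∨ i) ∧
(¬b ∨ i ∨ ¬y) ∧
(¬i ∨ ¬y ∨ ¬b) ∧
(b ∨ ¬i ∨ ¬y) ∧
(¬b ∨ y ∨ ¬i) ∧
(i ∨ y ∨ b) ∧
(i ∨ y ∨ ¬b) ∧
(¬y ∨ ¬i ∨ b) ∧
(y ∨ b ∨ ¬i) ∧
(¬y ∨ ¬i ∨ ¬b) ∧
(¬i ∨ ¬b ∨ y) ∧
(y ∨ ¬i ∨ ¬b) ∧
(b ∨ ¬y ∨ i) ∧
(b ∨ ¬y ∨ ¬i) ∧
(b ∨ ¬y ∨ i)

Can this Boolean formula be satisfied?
No

No, the formula is not satisfiable.

No assignment of truth values to the variables can make all 15 clauses true simultaneously.

The formula is UNSAT (unsatisfiable).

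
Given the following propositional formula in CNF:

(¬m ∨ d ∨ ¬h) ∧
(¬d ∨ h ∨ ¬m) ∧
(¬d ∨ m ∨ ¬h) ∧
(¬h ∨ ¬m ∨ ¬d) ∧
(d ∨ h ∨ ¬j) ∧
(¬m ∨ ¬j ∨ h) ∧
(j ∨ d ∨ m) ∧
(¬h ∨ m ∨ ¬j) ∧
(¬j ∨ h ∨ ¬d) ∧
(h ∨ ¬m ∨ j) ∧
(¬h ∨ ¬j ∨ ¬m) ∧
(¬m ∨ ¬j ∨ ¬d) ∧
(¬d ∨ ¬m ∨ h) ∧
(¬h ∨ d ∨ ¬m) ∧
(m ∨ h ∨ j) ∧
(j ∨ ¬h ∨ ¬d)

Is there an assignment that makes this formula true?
No

No, the formula is not satisfiable.

No assignment of truth values to the variables can make all 16 clauses true simultaneously.

The formula is UNSAT (unsatisfiable).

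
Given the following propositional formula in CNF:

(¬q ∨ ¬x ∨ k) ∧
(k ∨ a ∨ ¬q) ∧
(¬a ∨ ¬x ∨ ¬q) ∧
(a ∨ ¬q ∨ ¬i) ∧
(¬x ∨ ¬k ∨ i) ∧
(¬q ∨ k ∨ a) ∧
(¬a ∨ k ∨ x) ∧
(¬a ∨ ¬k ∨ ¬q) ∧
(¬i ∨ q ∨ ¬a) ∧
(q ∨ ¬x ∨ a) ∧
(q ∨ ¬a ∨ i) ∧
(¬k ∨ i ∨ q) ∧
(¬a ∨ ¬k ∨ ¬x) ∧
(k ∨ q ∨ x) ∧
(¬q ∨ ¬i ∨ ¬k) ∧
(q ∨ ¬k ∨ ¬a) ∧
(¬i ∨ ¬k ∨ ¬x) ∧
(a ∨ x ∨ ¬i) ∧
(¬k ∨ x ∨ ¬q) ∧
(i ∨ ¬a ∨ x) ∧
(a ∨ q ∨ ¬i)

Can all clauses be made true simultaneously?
No

No, the formula is not satisfiable.

No assignment of truth values to the variables can make all 21 clauses true simultaneously.

The formula is UNSAT (unsatisfiable).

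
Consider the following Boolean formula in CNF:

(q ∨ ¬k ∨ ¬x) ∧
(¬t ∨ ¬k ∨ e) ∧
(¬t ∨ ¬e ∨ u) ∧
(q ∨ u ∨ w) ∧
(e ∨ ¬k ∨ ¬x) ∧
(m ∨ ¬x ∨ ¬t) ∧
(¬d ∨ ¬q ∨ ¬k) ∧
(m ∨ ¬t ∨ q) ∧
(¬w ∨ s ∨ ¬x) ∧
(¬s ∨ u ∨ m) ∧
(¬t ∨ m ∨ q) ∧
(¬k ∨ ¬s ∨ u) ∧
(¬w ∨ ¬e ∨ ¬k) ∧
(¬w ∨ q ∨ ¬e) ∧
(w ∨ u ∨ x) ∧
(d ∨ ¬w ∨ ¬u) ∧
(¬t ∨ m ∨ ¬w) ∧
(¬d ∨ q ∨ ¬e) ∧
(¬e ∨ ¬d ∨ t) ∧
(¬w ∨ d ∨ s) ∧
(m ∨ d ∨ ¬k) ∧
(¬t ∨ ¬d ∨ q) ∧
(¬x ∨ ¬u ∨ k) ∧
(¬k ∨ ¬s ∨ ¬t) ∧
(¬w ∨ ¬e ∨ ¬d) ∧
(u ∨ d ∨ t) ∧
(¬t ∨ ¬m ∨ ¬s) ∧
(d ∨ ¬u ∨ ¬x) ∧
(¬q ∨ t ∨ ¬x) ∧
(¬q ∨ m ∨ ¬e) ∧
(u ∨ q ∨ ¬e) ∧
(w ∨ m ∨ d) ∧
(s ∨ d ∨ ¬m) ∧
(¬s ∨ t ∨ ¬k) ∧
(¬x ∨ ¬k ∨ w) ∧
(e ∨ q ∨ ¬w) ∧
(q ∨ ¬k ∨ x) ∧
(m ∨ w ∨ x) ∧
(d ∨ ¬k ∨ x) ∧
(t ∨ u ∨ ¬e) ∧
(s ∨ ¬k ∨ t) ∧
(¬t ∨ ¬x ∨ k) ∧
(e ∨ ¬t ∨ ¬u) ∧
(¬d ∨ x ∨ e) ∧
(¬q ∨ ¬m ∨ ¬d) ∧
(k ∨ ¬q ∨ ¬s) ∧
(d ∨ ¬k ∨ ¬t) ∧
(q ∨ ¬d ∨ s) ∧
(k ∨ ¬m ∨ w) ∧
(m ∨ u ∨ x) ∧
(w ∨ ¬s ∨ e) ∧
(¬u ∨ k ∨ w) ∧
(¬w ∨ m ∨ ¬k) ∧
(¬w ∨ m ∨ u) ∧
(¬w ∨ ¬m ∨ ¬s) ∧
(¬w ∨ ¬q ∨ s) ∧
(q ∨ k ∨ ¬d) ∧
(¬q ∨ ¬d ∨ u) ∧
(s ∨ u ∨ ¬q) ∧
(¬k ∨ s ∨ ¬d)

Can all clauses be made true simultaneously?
No

No, the formula is not satisfiable.

No assignment of truth values to the variables can make all 60 clauses true simultaneously.

The formula is UNSAT (unsatisfiable).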